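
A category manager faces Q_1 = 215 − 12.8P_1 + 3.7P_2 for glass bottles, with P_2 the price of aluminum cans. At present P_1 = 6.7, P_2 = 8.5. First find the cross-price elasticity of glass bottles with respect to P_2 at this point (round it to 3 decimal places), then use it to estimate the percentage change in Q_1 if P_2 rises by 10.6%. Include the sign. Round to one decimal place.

At P_1 = 6.7, P_2 = 8.5: Q_1 = 160.69.
∂Q_1/∂P_2 = 3.7.
ε = (∂Q_1/∂P_2)(P_2/Q_1) = 3.7000 × 8.5/160.69 ≈ 0.196.
%ΔQ_1 ≈ ε × %ΔP_2 = 0.196 × (10.6%) = 2.1%.

2.1%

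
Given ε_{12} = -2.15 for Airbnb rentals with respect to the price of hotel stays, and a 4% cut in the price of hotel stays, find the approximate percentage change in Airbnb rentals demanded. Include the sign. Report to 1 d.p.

8.6%

%ΔQ ≈ ε × %ΔP of hotel stays = -2.15 × (-4%) = 8.6%.
Demand for Airbnb rentals rises by about 8.6%.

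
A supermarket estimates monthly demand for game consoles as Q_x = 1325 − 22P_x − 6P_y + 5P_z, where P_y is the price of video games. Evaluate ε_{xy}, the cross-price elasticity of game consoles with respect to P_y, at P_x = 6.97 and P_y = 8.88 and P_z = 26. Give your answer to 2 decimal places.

At P_x = 6.97 and P_y = 8.88 and P_z = 26: Q_x = 1248.38.
∂Q_x/∂P_y = -6.
ε = (∂Q_x/∂P_y)(P_y/Q_x) = -6 × (8.88/1248.38) ≈ -0.04.
Since ε < 0, game consoles and video games are complements.

-0.04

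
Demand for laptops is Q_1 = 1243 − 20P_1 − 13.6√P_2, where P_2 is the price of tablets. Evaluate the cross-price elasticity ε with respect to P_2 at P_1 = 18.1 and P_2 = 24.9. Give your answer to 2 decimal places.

At P_1 = 18.1 and P_2 = 24.9: Q_1 = 813.136.
∂Q_1/∂P_2 = -13.6/(2√P_2) = -13.6/(2√24.9) = -1.3627.
ε = (∂Q_1/∂P_2)(P_2/Q_1) = -1.3627 × (24.9/813.136) ≈ -0.04.

-0.04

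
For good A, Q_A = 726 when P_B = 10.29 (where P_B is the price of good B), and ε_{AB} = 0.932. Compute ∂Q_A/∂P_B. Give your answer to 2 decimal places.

65.76

ε = (∂Q_A/∂P_B)·(P_B/Q_A) ⇒ ∂Q_A/∂P_B = ε·Q_A/P_B = 0.932 × 726/10.29 ≈ 65.76.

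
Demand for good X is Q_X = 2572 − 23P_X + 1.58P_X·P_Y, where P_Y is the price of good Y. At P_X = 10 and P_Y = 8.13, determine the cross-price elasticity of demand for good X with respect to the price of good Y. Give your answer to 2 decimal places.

0.05

At P_X = 10 and P_Y = 8.13: Q_X = 2470.454.
∂Q_X/∂P_Y = 1.58P_X = 1.58(10) = 15.8000.
ε = (∂Q_X/∂P_Y)(P_Y/Q_X) = 15.8000 × (8.13/2470.454) ≈ 0.05.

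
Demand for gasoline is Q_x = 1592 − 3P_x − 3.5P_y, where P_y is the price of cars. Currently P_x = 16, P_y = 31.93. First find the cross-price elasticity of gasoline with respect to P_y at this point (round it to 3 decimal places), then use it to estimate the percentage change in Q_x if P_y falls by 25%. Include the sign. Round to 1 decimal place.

2.0%

At P_x = 16, P_y = 31.93: Q_x = 1432.245.
∂Q_x/∂P_y = -3.5.
ε = (∂Q_x/∂P_y)(P_y/Q_x) = -3.5000 × 31.93/1432.245 ≈ -0.078.
%ΔQ_x ≈ ε × %ΔP_y = -0.078 × (-25%) = 2.0%.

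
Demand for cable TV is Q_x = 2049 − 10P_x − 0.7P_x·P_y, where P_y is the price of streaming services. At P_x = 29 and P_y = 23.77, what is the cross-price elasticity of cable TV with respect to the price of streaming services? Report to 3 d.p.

At P_x = 29 and P_y = 23.77: Q_x = 1276.469.
∂Q_x/∂P_y = -0.7P_x = -0.7(29) = -20.3000.
ε = (∂Q_x/∂P_y)(P_y/Q_x) = -20.3000 × (23.77/1276.469) ≈ -0.378.

-0.378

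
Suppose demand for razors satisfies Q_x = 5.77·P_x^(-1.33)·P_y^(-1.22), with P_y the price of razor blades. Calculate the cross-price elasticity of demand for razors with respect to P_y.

-1.22

In a log-linear (constant-elasticity) demand function, the coefficient on the exponent of P_y is the cross-price elasticity.
ε = -1.22. Negative, so razors and razor blades are complements.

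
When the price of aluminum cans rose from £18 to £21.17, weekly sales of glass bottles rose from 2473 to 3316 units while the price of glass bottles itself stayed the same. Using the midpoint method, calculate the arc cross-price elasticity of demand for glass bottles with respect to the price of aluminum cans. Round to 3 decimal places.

ΔQ_A = 3316 − 2473 = 843; ΔP_B = 21.17 − 18 = 3.17.
Midpoints: Q̄_A = 2894.5, P̄_B = 19.59.
ε = (ΔQ_A/Q̄_A)/(ΔP_B/P̄_B) = (843/2894.5)/(3.17/19.59) ≈ 1.799.
ε > 0: glass bottles and aluminum cans are substitutes.

1.799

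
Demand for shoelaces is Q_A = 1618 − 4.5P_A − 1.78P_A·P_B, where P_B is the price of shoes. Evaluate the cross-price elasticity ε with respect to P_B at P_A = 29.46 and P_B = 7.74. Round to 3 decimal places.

At P_A = 29.46 and P_B = 7.74: Q_A = 1079.554.
∂Q_A/∂P_B = -1.78P_A = -1.78(29.46) = -52.4388.
ε = (∂Q_A/∂P_B)(P_B/Q_A) = -52.4388 × (7.74/1079.554) ≈ -0.376.
ε < 0: complements.

-0.376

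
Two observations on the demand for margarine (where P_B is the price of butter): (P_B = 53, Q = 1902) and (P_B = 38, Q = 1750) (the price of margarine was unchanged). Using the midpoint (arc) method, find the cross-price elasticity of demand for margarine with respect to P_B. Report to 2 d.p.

ΔQ_A = 1750 − 1902 = -152; ΔP_B = 38 − 53 = -15.
Midpoints: Q̄_A = 1826.0, P̄_B = 45.50.
ε = (ΔQ_A/Q̄_A)/(ΔP_B/P̄_B) = (-152/1826.0)/(-15/45.50) ≈ 0.25.

0.25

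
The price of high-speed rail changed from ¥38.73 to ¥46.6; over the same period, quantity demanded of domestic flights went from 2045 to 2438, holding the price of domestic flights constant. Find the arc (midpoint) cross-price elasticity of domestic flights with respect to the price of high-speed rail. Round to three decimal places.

ΔQ_A = 2438 − 2045 = 393; ΔP_B = 46.6 − 38.73 = 7.87.
Midpoints: Q̄_A = 2241.5, P̄_B = 42.66.
ε = (ΔQ_A/Q̄_A)/(ΔP_B/P̄_B) = (393/2241.5)/(7.87/42.66) ≈ 0.950.
ε > 0: domestic flights and high-speed rail are substitutes.

0.950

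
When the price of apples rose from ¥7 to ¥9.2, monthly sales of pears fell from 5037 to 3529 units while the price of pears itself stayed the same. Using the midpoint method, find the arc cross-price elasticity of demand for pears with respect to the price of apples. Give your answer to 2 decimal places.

-1.30

ΔQ_A = 3529 − 5037 = -1508; ΔP_B = 9.2 − 7 = 2.2.
Midpoints: Q̄_A = 4283.0, P̄_B = 8.10.
ε = (ΔQ_A/Q̄_A)/(ΔP_B/P̄_B) = (-1508/4283.0)/(2.2/8.10) ≈ -1.30.
ε < 0: pears and apples are complements.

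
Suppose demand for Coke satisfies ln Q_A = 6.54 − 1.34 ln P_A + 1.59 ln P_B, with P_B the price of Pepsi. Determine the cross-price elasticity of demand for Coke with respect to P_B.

1.59

In a log-linear (constant-elasticity) demand function, the coefficient on ln P_B is the cross-price elasticity.
ε = 1.59. Positive, so Coke and Pepsi are substitutes.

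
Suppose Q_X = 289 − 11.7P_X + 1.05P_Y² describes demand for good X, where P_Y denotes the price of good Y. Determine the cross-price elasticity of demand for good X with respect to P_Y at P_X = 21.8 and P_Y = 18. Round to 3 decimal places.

1.819

At P_X = 21.8 and P_Y = 18: Q_X = 374.14.
∂Q_X/∂P_Y = 2.1P_Y = 2.1(18) = 37.8000.
ε = (∂Q_X/∂P_Y)(P_Y/Q_X) = 37.8000 × (18/374.14) ≈ 1.819.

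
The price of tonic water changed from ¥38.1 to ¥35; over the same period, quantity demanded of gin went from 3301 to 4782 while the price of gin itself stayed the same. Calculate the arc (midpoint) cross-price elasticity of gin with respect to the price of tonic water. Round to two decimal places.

ΔQ_A = 4782 − 3301 = 1481; ΔP_B = 35 − 38.1 = -3.1.
Midpoints: Q̄_A = 4041.5, P̄_B = 36.55.
ε = (ΔQ_A/Q̄_A)/(ΔP_B/P̄_B) = (1481/4041.5)/(-3.1/36.55) ≈ -4.32.
ε < 0: gin and tonic water are complements.

-4.32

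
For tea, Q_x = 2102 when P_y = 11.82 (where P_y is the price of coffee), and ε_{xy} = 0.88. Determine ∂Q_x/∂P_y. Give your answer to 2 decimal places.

ε = (∂Q_x/∂P_y)·(P_y/Q_x) ⇒ ∂Q_x/∂P_y = ε·Q_x/P_y = 0.88 × 2102/11.82 ≈ 156.49.

156.49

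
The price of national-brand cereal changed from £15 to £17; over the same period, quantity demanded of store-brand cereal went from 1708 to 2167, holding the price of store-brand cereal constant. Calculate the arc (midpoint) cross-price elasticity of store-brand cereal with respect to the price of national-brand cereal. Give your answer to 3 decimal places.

ΔQ_A = 2167 − 1708 = 459; ΔP_B = 17 − 15 = 2.
Midpoints: Q̄_A = 1937.5, P̄_B = 16.00.
ε = (ΔQ_A/Q̄_A)/(ΔP_B/P̄_B) = (459/1937.5)/(2/16.00) ≈ 1.895.

1.895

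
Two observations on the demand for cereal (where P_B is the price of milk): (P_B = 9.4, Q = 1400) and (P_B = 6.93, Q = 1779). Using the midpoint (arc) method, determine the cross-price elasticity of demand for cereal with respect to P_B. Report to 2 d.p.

-0.79

ΔQ_A = 1779 − 1400 = 379; ΔP_B = 6.93 − 9.4 = -2.47.
Midpoints: Q̄_A = 1589.5, P̄_B = 8.16.
ε = (ΔQ_A/Q̄_A)/(ΔP_B/P̄_B) = (379/1589.5)/(-2.47/8.16) ≈ -0.79.
ε < 0: cereal and milk are complements.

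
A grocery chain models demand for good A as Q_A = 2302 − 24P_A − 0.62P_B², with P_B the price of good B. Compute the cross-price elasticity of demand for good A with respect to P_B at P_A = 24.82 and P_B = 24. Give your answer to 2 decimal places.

At P_A = 24.82 and P_B = 24: Q_A = 1349.2.
∂Q_A/∂P_B = -1.24P_B = -1.24(24) = -29.7600.
ε = (∂Q_A/∂P_B)(P_B/Q_A) = -29.7600 × (24/1349.2) ≈ -0.53.

-0.53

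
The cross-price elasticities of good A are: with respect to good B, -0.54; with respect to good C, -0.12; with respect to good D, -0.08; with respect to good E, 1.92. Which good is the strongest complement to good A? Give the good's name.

Complements have ε < 0. The most negative value is -0.54 (good B).

good B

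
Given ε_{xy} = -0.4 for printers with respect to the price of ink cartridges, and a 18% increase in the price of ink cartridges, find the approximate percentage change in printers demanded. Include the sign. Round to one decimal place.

-7.2%

%ΔQ ≈ ε × %ΔP of ink cartridges = -0.4 × (18%) = -7.2%.
Demand for printers falls by about 7.2%.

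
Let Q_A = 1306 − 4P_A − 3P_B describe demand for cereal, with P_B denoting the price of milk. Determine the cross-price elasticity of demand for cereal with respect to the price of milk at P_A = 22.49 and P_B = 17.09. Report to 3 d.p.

At P_A = 22.49 and P_B = 17.09: Q_A = 1164.77.
∂Q_A/∂P_B = -3.
ε = (∂Q_A/∂P_B)(P_B/Q_A) = -3 × (17.09/1164.77) ≈ -0.044.
Since ε < 0, cereal and milk are complements.

-0.044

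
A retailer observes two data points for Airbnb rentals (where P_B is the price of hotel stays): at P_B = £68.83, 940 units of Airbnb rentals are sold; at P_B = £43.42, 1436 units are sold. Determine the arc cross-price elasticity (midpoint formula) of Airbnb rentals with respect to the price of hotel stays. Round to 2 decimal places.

-0.92

ΔQ_A = 1436 − 940 = 496; ΔP_B = 43.42 − 68.83 = -25.41.
Midpoints: Q̄_A = 1188.0, P̄_B = 56.12.
ε = (ΔQ_A/Q̄_A)/(ΔP_B/P̄_B) = (496/1188.0)/(-25.41/56.12) ≈ -0.92.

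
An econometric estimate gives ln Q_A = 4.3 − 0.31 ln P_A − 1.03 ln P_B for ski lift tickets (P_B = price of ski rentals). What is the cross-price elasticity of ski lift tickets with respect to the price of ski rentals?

-1.03

In a log-linear (constant-elasticity) demand function, the coefficient on ln P_B is the cross-price elasticity.
ε = -1.03. Negative, so ski lift tickets and ski rentals are complements.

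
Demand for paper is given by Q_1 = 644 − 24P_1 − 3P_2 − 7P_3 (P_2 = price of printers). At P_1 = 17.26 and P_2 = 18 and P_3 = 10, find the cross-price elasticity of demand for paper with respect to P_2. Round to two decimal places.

At P_1 = 17.26 and P_2 = 18 and P_3 = 10: Q_1 = 105.76.
∂Q_1/∂P_2 = -3.
ε = (∂Q_1/∂P_2)(P_2/Q_1) = -3 × (18/105.76) ≈ -0.51.

-0.51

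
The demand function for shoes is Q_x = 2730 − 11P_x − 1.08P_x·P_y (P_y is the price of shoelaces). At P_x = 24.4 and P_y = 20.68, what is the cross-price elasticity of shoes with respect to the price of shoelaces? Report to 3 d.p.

At P_x = 24.4 and P_y = 20.68: Q_x = 1916.641.
∂Q_x/∂P_y = -1.08P_x = -1.08(24.4) = -26.3520.
ε = (∂Q_x/∂P_y)(P_y/Q_x) = -26.3520 × (20.68/1916.641) ≈ -0.284.
ε < 0: complements.

-0.284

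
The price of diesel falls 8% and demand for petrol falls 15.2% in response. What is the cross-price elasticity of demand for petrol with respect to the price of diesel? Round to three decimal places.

ε = (%ΔQ of petrol) / (%ΔP of diesel) = (-15.2%) / (-8%) ≈ 1.900.
Positive cross-price elasticity: substitutes.

1.900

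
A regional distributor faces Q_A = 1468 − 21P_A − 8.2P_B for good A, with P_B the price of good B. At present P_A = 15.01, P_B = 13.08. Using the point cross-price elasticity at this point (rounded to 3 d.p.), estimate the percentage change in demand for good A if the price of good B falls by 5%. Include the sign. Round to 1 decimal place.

0.5%

At P_A = 15.01, P_B = 13.08: Q_A = 1045.534.
∂Q_A/∂P_B = -8.2.
ε = (∂Q_A/∂P_B)(P_B/Q_A) = -8.2000 × 13.08/1045.534 ≈ -0.103.
%ΔQ_A ≈ ε × %ΔP_B = -0.103 × (-5%) = 0.5%.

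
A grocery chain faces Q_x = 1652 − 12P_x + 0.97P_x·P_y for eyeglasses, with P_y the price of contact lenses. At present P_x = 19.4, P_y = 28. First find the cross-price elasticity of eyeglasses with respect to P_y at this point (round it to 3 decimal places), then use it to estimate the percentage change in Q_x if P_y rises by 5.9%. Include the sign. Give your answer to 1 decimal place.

1.6%

At P_x = 19.4, P_y = 28: Q_x = 1946.104.
∂Q_x/∂P_y = 0.97P_x = 18.8180.
ε = (∂Q_x/∂P_y)(P_y/Q_x) = 18.8180 × 28/1946.104 ≈ 0.271.
%ΔQ_x ≈ ε × %ΔP_y = 0.271 × (5.9%) = 1.6%.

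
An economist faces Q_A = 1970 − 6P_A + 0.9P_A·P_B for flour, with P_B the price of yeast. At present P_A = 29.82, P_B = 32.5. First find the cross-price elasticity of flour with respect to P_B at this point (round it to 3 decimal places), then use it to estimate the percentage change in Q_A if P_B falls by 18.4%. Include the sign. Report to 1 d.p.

-6.0%

At P_A = 29.82, P_B = 32.5: Q_A = 2663.315.
∂Q_A/∂P_B = 0.9P_A = 26.8380.
ε = (∂Q_A/∂P_B)(P_B/Q_A) = 26.8380 × 32.5/2663.315 ≈ 0.327.
%ΔQ_A ≈ ε × %ΔP_B = 0.327 × (-18.4%) = -6.0%.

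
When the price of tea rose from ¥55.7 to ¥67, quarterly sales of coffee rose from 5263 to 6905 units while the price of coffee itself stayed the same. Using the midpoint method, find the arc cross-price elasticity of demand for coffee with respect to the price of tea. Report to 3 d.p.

1.465

ΔQ_A = 6905 − 5263 = 1642; ΔP_B = 67 − 55.7 = 11.3.
Midpoints: Q̄_A = 6084.0, P̄_B = 61.35.
ε = (ΔQ_A/Q̄_A)/(ΔP_B/P̄_B) = (1642/6084.0)/(11.3/61.35) ≈ 1.465.
ε > 0: coffee and tea are substitutes.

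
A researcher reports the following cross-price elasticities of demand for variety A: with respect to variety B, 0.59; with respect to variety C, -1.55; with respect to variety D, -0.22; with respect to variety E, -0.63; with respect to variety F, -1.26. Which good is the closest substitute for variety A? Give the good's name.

Substitutes have ε > 0. Among the positive values, 0.59 (variety B) is largest.

variety B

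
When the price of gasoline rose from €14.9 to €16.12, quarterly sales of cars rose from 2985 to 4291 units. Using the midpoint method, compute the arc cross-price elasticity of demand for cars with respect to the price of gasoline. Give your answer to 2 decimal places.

4.56

ΔQ_A = 4291 − 2985 = 1306; ΔP_B = 16.12 − 14.9 = 1.22.
Midpoints: Q̄_A = 3638.0, P̄_B = 15.51.
ε = (ΔQ_A/Q̄_A)/(ΔP_B/P̄_B) = (1306/3638.0)/(1.22/15.51) ≈ 4.56.
ε > 0: cars and gasoline are substitutes.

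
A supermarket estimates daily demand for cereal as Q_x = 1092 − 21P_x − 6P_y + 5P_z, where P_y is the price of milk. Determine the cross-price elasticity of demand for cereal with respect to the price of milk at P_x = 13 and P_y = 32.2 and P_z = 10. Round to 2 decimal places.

At P_x = 13 and P_y = 32.2 and P_z = 10: Q_x = 675.8.
∂Q_x/∂P_y = -6.
ε = (∂Q_x/∂P_y)(P_y/Q_x) = -6 × (32.2/675.8) ≈ -0.29.

-0.29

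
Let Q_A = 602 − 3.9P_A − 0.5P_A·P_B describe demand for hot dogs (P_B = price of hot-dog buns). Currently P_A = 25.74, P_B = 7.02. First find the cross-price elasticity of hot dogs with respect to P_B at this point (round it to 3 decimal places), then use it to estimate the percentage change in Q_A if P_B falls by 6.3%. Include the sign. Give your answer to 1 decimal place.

At P_A = 25.74, P_B = 7.02: Q_A = 411.267.
∂Q_A/∂P_B = -0.5P_A = -12.8700.
ε = (∂Q_A/∂P_B)(P_B/Q_A) = -12.8700 × 7.02/411.267 ≈ -0.220.
%ΔQ_A ≈ ε × %ΔP_B = -0.220 × (-6.3%) = 1.4%.

1.4%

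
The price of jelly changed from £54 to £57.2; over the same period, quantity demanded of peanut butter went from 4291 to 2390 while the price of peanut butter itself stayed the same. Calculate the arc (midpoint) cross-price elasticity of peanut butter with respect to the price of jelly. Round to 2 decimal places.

-9.89

ΔQ_A = 2390 − 4291 = -1901; ΔP_B = 57.2 − 54 = 3.2.
Midpoints: Q̄_A = 3340.5, P̄_B = 55.60.
ε = (ΔQ_A/Q̄_A)/(ΔP_B/P̄_B) = (-1901/3340.5)/(3.2/55.60) ≈ -9.89.
ε < 0: peanut butter and jelly are complements.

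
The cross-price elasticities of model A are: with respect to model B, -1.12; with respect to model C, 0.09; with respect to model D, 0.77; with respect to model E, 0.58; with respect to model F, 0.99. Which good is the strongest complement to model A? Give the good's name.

Complements have ε < 0. The most negative value is -1.12 (model B).

model B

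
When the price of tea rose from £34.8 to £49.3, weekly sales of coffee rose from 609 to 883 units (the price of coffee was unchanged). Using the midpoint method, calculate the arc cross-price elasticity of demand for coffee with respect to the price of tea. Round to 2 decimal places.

1.07

ΔQ_A = 883 − 609 = 274; ΔP_B = 49.3 − 34.8 = 14.5.
Midpoints: Q̄_A = 746.0, P̄_B = 42.05.
ε = (ΔQ_A/Q̄_A)/(ΔP_B/P̄_B) = (274/746.0)/(14.5/42.05) ≈ 1.07.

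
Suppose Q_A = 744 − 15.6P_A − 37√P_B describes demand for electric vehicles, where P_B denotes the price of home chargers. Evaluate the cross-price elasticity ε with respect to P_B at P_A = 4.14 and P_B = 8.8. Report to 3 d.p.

At P_A = 4.14 and P_B = 8.8: Q_A = 569.656.
∂Q_A/∂P_B = -37/(2√P_B) = -37/(2√8.8) = -6.2363.
ε = (∂Q_A/∂P_B)(P_B/Q_A) = -6.2363 × (8.8/569.656) ≈ -0.096.
ε < 0: complements.

-0.096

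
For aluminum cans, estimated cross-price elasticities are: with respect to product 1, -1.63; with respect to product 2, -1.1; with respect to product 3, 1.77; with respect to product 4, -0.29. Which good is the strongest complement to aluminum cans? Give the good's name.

Complements have ε < 0. The most negative value is -1.63 (product 1).

product 1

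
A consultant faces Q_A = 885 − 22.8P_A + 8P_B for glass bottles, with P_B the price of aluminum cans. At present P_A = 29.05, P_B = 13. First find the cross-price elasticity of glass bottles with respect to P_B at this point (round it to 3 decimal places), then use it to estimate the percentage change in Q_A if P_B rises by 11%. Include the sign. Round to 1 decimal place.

3.5%

At P_A = 29.05, P_B = 13: Q_A = 326.66.
∂Q_A/∂P_B = 8.
ε = (∂Q_A/∂P_B)(P_B/Q_A) = 8.0000 × 13/326.66 ≈ 0.318.
%ΔQ_A ≈ ε × %ΔP_B = 0.318 × (11%) = 3.5%.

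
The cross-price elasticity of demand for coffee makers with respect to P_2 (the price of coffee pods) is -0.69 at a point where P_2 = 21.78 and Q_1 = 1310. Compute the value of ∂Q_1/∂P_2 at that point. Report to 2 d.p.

ε = (∂Q_1/∂P_2)·(P_2/Q_1) ⇒ ∂Q_1/∂P_2 = ε·Q_1/P_2 = -0.69 × 1310/21.78 ≈ -41.50.

-41.50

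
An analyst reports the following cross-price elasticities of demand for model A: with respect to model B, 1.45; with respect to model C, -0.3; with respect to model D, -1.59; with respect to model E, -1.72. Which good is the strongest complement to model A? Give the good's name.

model E

Complements have ε < 0. The most negative value is -1.72 (model E).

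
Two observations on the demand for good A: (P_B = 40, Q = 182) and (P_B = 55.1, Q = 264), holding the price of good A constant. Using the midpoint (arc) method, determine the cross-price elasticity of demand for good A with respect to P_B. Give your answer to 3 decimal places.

1.158

ΔQ_A = 264 − 182 = 82; ΔP_B = 55.1 − 40 = 15.1.
Midpoints: Q̄_A = 223.0, P̄_B = 47.55.
ε = (ΔQ_A/Q̄_A)/(ΔP_B/P̄_B) = (82/223.0)/(15.1/47.55) ≈ 1.158.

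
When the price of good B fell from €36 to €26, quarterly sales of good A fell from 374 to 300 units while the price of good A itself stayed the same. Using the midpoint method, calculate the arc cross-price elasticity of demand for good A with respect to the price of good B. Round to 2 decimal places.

ΔQ_A = 300 − 374 = -74; ΔP_B = 26 − 36 = -10.
Midpoints: Q̄_A = 337.0, P̄_B = 31.00.
ε = (ΔQ_A/Q̄_A)/(ΔP_B/P̄_B) = (-74/337.0)/(-10/31.00) ≈ 0.68.
ε > 0: good A and good B are substitutes.

0.68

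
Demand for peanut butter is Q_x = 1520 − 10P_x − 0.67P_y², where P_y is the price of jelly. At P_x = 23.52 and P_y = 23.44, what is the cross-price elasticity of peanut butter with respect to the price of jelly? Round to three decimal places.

-0.803

At P_x = 23.52 and P_y = 23.44: Q_x = 916.679.
∂Q_x/∂P_y = -1.34P_y = -1.34(23.44) = -31.4096.
ε = (∂Q_x/∂P_y)(P_y/Q_x) = -31.4096 × (23.44/916.679) ≈ -0.803.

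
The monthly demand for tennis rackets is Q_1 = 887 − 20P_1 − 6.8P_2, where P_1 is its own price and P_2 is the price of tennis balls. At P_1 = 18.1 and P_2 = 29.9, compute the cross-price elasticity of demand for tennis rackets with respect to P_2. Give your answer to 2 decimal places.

At P_1 = 18.1 and P_2 = 29.9: Q_1 = 321.68.
∂Q_1/∂P_2 = -6.8.
ε = (∂Q_1/∂P_2)(P_2/Q_1) = -6.8 × (29.9/321.68) ≈ -0.63.

-0.63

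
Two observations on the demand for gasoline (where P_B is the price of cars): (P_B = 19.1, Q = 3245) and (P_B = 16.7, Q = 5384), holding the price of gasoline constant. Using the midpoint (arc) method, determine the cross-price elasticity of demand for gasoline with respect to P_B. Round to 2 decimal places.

ΔQ_A = 5384 − 3245 = 2139; ΔP_B = 16.7 − 19.1 = -2.4.
Midpoints: Q̄_A = 4314.5, P̄_B = 17.90.
ε = (ΔQ_A/Q̄_A)/(ΔP_B/P̄_B) = (2139/4314.5)/(-2.4/17.90) ≈ -3.70.

-3.70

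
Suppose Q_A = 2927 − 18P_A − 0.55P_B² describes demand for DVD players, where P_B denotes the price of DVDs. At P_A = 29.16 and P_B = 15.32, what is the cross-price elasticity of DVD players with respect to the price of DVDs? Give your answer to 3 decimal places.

-0.114

At P_A = 29.16 and P_B = 15.32: Q_A = 2273.034.
∂Q_A/∂P_B = -1.1P_B = -1.1(15.32) = -16.8520.
ε = (∂Q_A/∂P_B)(P_B/Q_A) = -16.8520 × (15.32/2273.034) ≈ -0.114.
ε < 0: complements.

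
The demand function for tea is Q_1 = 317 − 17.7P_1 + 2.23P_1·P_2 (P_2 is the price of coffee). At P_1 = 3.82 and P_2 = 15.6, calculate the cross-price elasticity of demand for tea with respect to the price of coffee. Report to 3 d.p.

At P_1 = 3.82 and P_2 = 15.6: Q_1 = 382.276.
∂Q_1/∂P_2 = 2.23P_1 = 2.23(3.82) = 8.5186.
ε = (∂Q_1/∂P_2)(P_2/Q_1) = 8.5186 × (15.6/382.276) ≈ 0.348.

0.348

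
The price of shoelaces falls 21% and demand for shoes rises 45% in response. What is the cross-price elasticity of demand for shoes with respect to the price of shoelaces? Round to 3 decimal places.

ε = (%ΔQ of shoes) / (%ΔP of shoelaces) = (45%) / (-21%) ≈ -2.143.
Negative cross-price elasticity: complements.

-2.143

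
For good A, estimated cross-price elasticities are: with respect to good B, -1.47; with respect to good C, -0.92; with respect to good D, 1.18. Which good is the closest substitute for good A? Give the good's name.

Substitutes have ε > 0. Among the positive values, 1.18 (good D) is largest.

good D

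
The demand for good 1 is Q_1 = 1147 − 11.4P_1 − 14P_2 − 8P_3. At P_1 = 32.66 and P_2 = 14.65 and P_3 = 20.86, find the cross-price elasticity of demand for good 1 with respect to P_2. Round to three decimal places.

-0.509

At P_1 = 32.66 and P_2 = 14.65 and P_3 = 20.86: Q_1 = 402.696.
∂Q_1/∂P_2 = -14.
ε = (∂Q_1/∂P_2)(P_2/Q_1) = -14 × (14.65/402.696) ≈ -0.509.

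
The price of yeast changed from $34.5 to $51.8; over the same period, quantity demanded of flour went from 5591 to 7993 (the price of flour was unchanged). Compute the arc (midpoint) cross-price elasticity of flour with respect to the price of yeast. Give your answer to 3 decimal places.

ΔQ_A = 7993 − 5591 = 2402; ΔP_B = 51.8 − 34.5 = 17.3.
Midpoints: Q̄_A = 6792.0, P̄_B = 43.15.
ε = (ΔQ_A/Q̄_A)/(ΔP_B/P̄_B) = (2402/6792.0)/(17.3/43.15) ≈ 0.882.
ε > 0: flour and yeast are substitutes.

0.882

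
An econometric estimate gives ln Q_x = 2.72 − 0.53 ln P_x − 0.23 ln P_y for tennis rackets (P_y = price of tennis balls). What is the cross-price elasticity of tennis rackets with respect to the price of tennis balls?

In a log-linear (constant-elasticity) demand function, the coefficient on ln P_y is the cross-price elasticity.
ε = -0.23. Negative, so tennis rackets and tennis balls are complements.

-0.23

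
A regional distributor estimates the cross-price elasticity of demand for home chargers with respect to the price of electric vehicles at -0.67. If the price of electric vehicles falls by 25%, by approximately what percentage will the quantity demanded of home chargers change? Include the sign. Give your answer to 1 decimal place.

16.8%

%ΔQ ≈ ε × %ΔP of electric vehicles = -0.67 × (-25%) = 16.8%.
Demand for home chargers rises by about 16.8%.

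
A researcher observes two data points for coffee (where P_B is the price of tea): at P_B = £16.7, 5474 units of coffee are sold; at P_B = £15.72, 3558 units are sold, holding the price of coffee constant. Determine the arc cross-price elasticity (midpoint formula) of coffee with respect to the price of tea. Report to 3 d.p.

ΔQ_A = 3558 − 5474 = -1916; ΔP_B = 15.72 − 16.7 = -0.98.
Midpoints: Q̄_A = 4516.0, P̄_B = 16.21.
ε = (ΔQ_A/Q̄_A)/(ΔP_B/P̄_B) = (-1916/4516.0)/(-0.98/16.21) ≈ 7.018.

7.018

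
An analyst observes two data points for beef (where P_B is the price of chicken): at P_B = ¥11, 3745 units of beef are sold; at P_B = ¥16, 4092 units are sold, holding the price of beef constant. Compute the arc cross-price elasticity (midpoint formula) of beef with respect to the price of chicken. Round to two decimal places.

0.24

ΔQ_A = 4092 − 3745 = 347; ΔP_B = 16 − 11 = 5.
Midpoints: Q̄_A = 3918.5, P̄_B = 13.50.
ε = (ΔQ_A/Q̄_A)/(ΔP_B/P̄_B) = (347/3918.5)/(5/13.50) ≈ 0.24.
ε > 0: beef and chicken are substitutes.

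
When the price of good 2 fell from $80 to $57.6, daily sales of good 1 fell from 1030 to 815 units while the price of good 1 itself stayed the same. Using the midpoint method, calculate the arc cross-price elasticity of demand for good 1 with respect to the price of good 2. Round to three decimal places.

ΔQ_1 = 815 − 1030 = -215; ΔP_2 = 57.6 − 80 = -22.4.
Midpoints: Q̄_1 = 922.5, P̄_2 = 68.80.
ε = (ΔQ_1/Q̄_1)/(ΔP_2/P̄_2) = (-215/922.5)/(-22.4/68.80) ≈ 0.716.

0.716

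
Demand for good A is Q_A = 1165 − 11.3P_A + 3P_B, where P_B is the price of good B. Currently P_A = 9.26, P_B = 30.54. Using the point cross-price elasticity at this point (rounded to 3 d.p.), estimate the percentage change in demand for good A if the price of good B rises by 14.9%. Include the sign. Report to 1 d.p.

1.2%

At P_A = 9.26, P_B = 30.54: Q_A = 1151.982.
∂Q_A/∂P_B = 3.
ε = (∂Q_A/∂P_B)(P_B/Q_A) = 3.0000 × 30.54/1151.982 ≈ 0.080.
%ΔQ_A ≈ ε × %ΔP_B = 0.080 × (14.9%) = 1.2%.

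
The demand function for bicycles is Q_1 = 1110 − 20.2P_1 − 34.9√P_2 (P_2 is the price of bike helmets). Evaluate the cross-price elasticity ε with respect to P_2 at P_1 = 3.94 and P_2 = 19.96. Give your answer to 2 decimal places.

At P_1 = 3.94 and P_2 = 19.96: Q_1 = 874.491.
∂Q_1/∂P_2 = -34.9/(2√P_2) = -34.9/(2√19.96) = -3.9058.
ε = (∂Q_1/∂P_2)(P_2/Q_1) = -3.9058 × (19.96/874.491) ≈ -0.09.

-0.09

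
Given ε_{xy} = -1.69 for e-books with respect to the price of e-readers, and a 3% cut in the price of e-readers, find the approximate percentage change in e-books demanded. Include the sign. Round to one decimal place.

%ΔQ ≈ ε × %ΔP of e-readers = -1.69 × (-3%) = 5.1%.

5.1%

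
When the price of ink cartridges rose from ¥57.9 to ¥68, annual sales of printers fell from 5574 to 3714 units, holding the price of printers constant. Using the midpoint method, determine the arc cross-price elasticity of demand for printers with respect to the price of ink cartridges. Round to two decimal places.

-2.50

ΔQ_A = 3714 − 5574 = -1860; ΔP_B = 68 − 57.9 = 10.1.
Midpoints: Q̄_A = 4644.0, P̄_B = 62.95.
ε = (ΔQ_A/Q̄_A)/(ΔP_B/P̄_B) = (-1860/4644.0)/(10.1/62.95) ≈ -2.50.
ε < 0: printers and ink cartridges are complements.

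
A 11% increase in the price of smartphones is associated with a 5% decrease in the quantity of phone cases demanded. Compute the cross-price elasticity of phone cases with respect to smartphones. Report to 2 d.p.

ε = (%ΔQ of phone cases) / (%ΔP of smartphones) = (-5%) / (11%) ≈ -0.45.
Negative cross-price elasticity: complements.

-0.45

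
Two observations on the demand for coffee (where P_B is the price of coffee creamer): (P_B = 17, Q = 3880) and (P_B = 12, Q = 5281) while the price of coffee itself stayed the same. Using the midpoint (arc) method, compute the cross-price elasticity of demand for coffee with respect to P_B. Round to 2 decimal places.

ΔQ_A = 5281 − 3880 = 1401; ΔP_B = 12 − 17 = -5.
Midpoints: Q̄_A = 4580.5, P̄_B = 14.50.
ε = (ΔQ_A/Q̄_A)/(ΔP_B/P̄_B) = (1401/4580.5)/(-5/14.50) ≈ -0.89.

-0.89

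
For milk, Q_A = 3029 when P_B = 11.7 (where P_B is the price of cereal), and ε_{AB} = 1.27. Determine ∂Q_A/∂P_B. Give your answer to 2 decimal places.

328.79

ε = (∂Q_A/∂P_B)·(P_B/Q_A) ⇒ ∂Q_A/∂P_B = ε·Q_A/P_B = 1.27 × 3029/11.7 ≈ 328.79.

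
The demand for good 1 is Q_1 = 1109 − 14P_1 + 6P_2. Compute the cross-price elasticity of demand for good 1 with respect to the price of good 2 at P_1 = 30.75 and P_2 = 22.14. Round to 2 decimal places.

0.16

At P_1 = 30.75 and P_2 = 22.14: Q_1 = 811.34.
∂Q_1/∂P_2 = 6.
ε = (∂Q_1/∂P_2)(P_2/Q_1) = 6 × (22.14/811.34) ≈ 0.16.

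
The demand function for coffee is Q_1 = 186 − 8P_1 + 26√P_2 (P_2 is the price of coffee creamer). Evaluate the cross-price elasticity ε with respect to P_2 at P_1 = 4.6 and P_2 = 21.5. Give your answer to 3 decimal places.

At P_1 = 4.6 and P_2 = 21.5: Q_1 = 269.757.
∂Q_1/∂P_2 = 26/(2√P_2) = 26/(2√21.5) = 2.8037.
ε = (∂Q_1/∂P_2)(P_2/Q_1) = 2.8037 × (21.5/269.757) ≈ 0.223.

0.223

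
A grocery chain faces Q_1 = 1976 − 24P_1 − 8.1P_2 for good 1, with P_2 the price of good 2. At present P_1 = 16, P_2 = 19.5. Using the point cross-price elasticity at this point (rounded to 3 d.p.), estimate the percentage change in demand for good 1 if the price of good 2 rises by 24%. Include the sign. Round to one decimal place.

At P_1 = 16, P_2 = 19.5: Q_1 = 1434.05.
∂Q_1/∂P_2 = -8.1.
ε = (∂Q_1/∂P_2)(P_2/Q_1) = -8.1000 × 19.5/1434.05 ≈ -0.110.
%ΔQ_1 ≈ ε × %ΔP_2 = -0.110 × (24%) = -2.6%.

-2.6%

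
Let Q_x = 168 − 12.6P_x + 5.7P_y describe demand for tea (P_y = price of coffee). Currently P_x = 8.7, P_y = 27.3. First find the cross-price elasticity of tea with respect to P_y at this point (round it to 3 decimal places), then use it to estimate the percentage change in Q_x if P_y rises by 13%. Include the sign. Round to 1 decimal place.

At P_x = 8.7, P_y = 27.3: Q_x = 213.99.
∂Q_x/∂P_y = 5.7.
ε = (∂Q_x/∂P_y)(P_y/Q_x) = 5.7000 × 27.3/213.99 ≈ 0.727.
%ΔQ_x ≈ ε × %ΔP_y = 0.727 × (13%) = 9.5%.

9.5%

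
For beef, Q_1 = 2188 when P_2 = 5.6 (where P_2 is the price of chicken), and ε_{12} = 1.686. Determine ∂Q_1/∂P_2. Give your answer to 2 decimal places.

ε = (∂Q_1/∂P_2)·(P_2/Q_1) ⇒ ∂Q_1/∂P_2 = ε·Q_1/P_2 = 1.686 × 2188/5.6 ≈ 658.74.

658.74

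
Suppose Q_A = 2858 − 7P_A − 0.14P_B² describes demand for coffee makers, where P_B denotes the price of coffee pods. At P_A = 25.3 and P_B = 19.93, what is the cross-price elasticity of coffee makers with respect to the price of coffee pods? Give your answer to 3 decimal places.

At P_A = 25.3 and P_B = 19.93: Q_A = 2625.291.
∂Q_A/∂P_B = -0.28P_B = -0.28(19.93) = -5.5804.
ε = (∂Q_A/∂P_B)(P_B/Q_A) = -5.5804 × (19.93/2625.291) ≈ -0.042.
ε < 0: complements.

-0.042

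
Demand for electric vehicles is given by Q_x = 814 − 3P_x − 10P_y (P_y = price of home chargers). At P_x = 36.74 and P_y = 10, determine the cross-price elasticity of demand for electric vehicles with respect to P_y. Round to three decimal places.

-0.166

At P_x = 36.74 and P_y = 10: Q_x = 603.78.
∂Q_x/∂P_y = -10.
ε = (∂Q_x/∂P_y)(P_y/Q_x) = -10 × (10/603.78) ≈ -0.166.
Since ε < 0, electric vehicles and home chargers are complements.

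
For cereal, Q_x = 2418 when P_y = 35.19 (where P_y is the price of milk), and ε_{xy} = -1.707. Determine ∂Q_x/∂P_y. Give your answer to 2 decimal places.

-117.29

ε = (∂Q_x/∂P_y)·(P_y/Q_x) ⇒ ∂Q_x/∂P_y = ε·Q_x/P_y = -1.707 × 2418/35.19 ≈ -117.29.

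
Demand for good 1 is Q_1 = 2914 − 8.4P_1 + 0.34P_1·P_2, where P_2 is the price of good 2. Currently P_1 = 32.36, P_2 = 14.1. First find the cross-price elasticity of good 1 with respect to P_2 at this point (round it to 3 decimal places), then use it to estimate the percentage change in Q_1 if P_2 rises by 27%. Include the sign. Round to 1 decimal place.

At P_1 = 32.36, P_2 = 14.1: Q_1 = 2797.310.
∂Q_1/∂P_2 = 0.34P_1 = 11.0024.
ε = (∂Q_1/∂P_2)(P_2/Q_1) = 11.0024 × 14.1/2797.310 ≈ 0.055.
%ΔQ_1 ≈ ε × %ΔP_2 = 0.055 × (27%) = 1.5%.

1.5%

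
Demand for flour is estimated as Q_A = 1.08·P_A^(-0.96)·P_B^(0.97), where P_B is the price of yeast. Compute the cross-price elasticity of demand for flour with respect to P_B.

In a log-linear (constant-elasticity) demand function, the coefficient on the exponent of P_B is the cross-price elasticity.
ε = 0.97. Positive, so flour and yeast are substitutes.

0.97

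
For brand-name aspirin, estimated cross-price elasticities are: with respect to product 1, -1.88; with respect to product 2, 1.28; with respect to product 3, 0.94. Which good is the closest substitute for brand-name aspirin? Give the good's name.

Substitutes have ε > 0. Among the positive values, 1.28 (product 2) is largest.

product 2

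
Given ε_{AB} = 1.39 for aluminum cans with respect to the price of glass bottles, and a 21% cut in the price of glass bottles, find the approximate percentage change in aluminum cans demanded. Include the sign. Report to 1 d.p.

%ΔQ ≈ ε × %ΔP of glass bottles = 1.39 × (-21%) = -29.2%.

-29.2%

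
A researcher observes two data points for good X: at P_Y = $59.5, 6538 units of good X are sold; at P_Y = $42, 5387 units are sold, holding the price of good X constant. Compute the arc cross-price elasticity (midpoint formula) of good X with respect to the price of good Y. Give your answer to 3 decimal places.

0.560

ΔQ_X = 5387 − 6538 = -1151; ΔP_Y = 42 − 59.5 = -17.5.
Midpoints: Q̄_X = 5962.5, P̄_Y = 50.75.
ε = (ΔQ_X/Q̄_X)/(ΔP_Y/P̄_Y) = (-1151/5962.5)/(-17.5/50.75) ≈ 0.560.
ε > 0: good X and good Y are substitutes.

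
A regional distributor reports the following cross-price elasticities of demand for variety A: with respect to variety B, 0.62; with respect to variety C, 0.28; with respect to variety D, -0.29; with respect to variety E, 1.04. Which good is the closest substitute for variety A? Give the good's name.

variety E

Substitutes have ε > 0. Among the positive values, 1.04 (variety E) is largest.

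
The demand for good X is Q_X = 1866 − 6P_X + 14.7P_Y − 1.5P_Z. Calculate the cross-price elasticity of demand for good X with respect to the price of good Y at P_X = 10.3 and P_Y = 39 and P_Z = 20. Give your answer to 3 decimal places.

0.244

At P_X = 10.3 and P_Y = 39 and P_Z = 20: Q_X = 2347.5.
∂Q_X/∂P_Y = 14.7.
ε = (∂Q_X/∂P_Y)(P_Y/Q_X) = 14.7 × (39/2347.5) ≈ 0.244.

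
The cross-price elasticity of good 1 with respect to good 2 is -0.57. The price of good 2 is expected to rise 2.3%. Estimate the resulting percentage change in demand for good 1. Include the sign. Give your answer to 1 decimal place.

%ΔQ ≈ ε × %ΔP of good 2 = -0.57 × (2.3%) = -1.3%.

-1.3%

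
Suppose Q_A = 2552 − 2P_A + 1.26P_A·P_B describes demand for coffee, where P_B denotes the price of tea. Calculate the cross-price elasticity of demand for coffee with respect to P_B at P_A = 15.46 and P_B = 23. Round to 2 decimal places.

At P_A = 15.46 and P_B = 23: Q_A = 2969.111.
∂Q_A/∂P_B = 1.26P_A = 1.26(15.46) = 19.4796.
ε = (∂Q_A/∂P_B)(P_B/Q_A) = 19.4796 × (23/2969.111) ≈ 0.15.
ε > 0: substitutes.

0.15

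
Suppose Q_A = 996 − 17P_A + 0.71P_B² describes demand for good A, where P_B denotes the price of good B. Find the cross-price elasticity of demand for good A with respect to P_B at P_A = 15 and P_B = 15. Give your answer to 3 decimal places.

At P_A = 15 and P_B = 15: Q_A = 900.75.
∂Q_A/∂P_B = 1.42P_B = 1.42(15) = 21.3000.
ε = (∂Q_A/∂P_B)(P_B/Q_A) = 21.3000 × (15/900.75) ≈ 0.355.
ε > 0: substitutes.

0.355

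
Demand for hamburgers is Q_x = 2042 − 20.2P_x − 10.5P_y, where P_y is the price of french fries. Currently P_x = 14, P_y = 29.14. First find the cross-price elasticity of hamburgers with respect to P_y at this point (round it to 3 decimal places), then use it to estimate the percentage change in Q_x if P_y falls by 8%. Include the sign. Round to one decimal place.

At P_x = 14, P_y = 29.14: Q_x = 1453.23.
∂Q_x/∂P_y = -10.5.
ε = (∂Q_x/∂P_y)(P_y/Q_x) = -10.5000 × 29.14/1453.23 ≈ -0.211.
%ΔQ_x ≈ ε × %ΔP_y = -0.211 × (-8%) = 1.7%.

1.7%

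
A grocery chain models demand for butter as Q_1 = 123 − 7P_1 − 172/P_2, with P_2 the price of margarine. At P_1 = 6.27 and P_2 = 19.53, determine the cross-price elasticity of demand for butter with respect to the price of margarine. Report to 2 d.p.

0.13

At P_1 = 6.27 and P_2 = 19.53: Q_1 = 70.303.
∂Q_1/∂P_2 = 172/P_2² = 0.4509.
ε = (∂Q_1/∂P_2)(P_2/Q_1) = 0.4509 × (19.53/70.303) ≈ 0.13.
ε > 0: substitutes.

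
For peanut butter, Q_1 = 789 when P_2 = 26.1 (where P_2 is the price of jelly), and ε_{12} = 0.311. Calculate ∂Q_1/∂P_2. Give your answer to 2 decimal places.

ε = (∂Q_1/∂P_2)·(P_2/Q_1) ⇒ ∂Q_1/∂P_2 = ε·Q_1/P_2 = 0.311 × 789/26.1 ≈ 9.40.

9.40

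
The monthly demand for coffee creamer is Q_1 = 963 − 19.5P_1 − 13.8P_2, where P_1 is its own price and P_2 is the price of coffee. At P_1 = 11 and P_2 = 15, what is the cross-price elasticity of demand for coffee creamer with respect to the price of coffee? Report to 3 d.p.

At P_1 = 11 and P_2 = 15: Q_1 = 541.5.
∂Q_1/∂P_2 = -13.8.
ε = (∂Q_1/∂P_2)(P_2/Q_1) = -13.8 × (15/541.5) ≈ -0.382.

-0.382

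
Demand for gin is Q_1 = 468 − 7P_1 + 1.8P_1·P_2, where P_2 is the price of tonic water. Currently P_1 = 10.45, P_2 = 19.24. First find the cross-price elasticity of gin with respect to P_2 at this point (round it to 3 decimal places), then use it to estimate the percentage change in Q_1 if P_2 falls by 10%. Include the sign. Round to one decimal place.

-4.8%

At P_1 = 10.45, P_2 = 19.24: Q_1 = 756.754.
∂Q_1/∂P_2 = 1.8P_1 = 18.8100.
ε = (∂Q_1/∂P_2)(P_2/Q_1) = 18.8100 × 19.24/756.754 ≈ 0.478.
%ΔQ_1 ≈ ε × %ΔP_2 = 0.478 × (-10%) = -4.8%.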